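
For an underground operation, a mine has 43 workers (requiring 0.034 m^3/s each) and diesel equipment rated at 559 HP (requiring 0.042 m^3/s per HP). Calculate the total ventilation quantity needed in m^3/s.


24.94 m^3/s

Airflow for workers:
Q_people = 43 * 0.034 = 1.462 m^3/s
Airflow for diesel equipment:
Q_diesel = 559 * 0.042 = 23.478 m^3/s
Total ventilation:
Q_total = 1.462 + 23.478
= 24.94 m^3/s


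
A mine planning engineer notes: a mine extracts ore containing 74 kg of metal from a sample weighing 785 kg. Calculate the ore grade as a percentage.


9.4268%

Ore grade = (metal mass / ore mass) * 100
= (74 / 785) * 100
= 0.09426751592 * 100
= 9.4268%


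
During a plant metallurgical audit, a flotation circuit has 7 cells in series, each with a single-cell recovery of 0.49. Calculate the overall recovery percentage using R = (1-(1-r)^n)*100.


Complement of single-cell recovery:
1 - r = 1 - 0.49 = 0.51
Raise to power n:
(1 - r)^7 = 0.51^7 = 0.008974106779
Overall recovery:
R = (1 - 0.008974106779) * 100
= 99.1026%

99.1026%


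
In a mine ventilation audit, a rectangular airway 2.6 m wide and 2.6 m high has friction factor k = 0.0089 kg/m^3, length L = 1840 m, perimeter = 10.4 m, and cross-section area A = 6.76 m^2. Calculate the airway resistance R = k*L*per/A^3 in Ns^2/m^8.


Compute the numerator:
k * L * per = 0.0089 * 1840 * 10.4
= 170.3104
Compute the denominator:
A^3 = 6.76^3 = 308.915776
Resistance:
R = 170.3104 / 308.915776
= 0.5513 Ns^2/m^8

0.5513 Ns^2/m^8


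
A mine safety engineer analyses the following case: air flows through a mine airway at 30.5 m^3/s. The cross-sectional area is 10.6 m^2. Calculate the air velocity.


2.8774 m/s

Velocity = flow rate / cross-sectional area
= 30.5 / 10.6
= 2.8774 m/s


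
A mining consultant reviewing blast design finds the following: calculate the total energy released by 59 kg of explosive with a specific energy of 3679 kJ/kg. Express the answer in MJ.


Energy = mass * specific_energy / 1000
= 59 * 3679 / 1000
= 217061 / 1000
= 217.061 MJ

217.061 MJ


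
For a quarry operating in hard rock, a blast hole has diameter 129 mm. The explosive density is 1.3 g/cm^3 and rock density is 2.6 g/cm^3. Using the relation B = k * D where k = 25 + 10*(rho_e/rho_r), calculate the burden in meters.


3.87 m

First, compute k:
rho_e / rho_r = 1.3 / 2.6 = 0.5
k = 25 + 10 * 0.5 = 30
Then, compute burden:
B = k * D / 1000 = 30 * 129 / 1000
= 3870 / 1000
= 3.87 m


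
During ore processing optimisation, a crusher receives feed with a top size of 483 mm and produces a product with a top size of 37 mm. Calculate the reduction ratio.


13.0541

Reduction ratio = feed size / product size
= 483 / 37
= 13.0541


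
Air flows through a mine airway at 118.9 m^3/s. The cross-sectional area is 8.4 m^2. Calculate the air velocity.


Velocity = flow rate / cross-sectional area
= 118.9 / 8.4
= 14.1548 m/s

14.1548 m/s


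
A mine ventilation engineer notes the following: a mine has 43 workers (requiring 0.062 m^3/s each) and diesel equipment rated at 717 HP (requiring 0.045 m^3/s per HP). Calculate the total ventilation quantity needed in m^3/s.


Airflow for workers:
Q_people = 43 * 0.062 = 2.666 m^3/s
Airflow for diesel equipment:
Q_diesel = 717 * 0.045 = 32.265 m^3/s
Total ventilation:
Q_total = 2.666 + 32.265
= 34.931 m^3/s

34.931 m^3/s


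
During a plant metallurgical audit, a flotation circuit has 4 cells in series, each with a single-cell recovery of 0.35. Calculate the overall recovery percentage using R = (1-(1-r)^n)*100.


82.1494%

Complement of single-cell recovery:
1 - r = 1 - 0.35 = 0.65
Raise to power n:
(1 - r)^4 = 0.65^4 = 0.17850625
Overall recovery:
R = (1 - 0.17850625) * 100
= 82.1494%


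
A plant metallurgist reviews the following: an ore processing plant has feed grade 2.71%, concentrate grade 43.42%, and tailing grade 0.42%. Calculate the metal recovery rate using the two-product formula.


Using the two-product formula:
R = 100 * c * (f - t) / (f * (c - t))
Numerator = 100 * 43.42 * (2.71 - 0.42)
= 100 * 43.42 * 2.29
= 9943.18
Denominator = 2.71 * (43.42 - 0.42)
= 2.71 * 43.0
= 116.53
R = 9943.18 / 116.53
= 85.3272%

85.3272%


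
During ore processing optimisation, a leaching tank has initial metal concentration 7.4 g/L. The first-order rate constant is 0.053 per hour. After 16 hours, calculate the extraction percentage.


Compute the exponent:
-k * t = -0.053 * 16 = -0.848
Remaining concentration:
C = 7.4 * exp(-0.848)
= 7.4 * 0.4282706172
= 3.169202567 g/L
Extracted = 7.4 - 3.169202567 = 4.230797433 g/L
Extraction % = 4.230797433 / 7.4 * 100
= 57.1729%

57.1729%


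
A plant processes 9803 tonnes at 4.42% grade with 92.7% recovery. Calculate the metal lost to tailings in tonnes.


Total metal in feed:
= 9803 * 4.42 / 100 = 433.2926 tonnes
Metal recovered:
= 433.2926 * 92.7 / 100 = 401.6622402 tonnes
Metal lost to tailings:
= 433.2926 - 401.6622402
= 31.6304 tonnes

31.6304 tonnes


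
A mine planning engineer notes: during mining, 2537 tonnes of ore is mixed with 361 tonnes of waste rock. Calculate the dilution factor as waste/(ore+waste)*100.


Total material = ore + waste
= 2537 + 361 = 2898 tonnes
Dilution = waste / total * 100
= 361 / 2898 * 100
= 0.124568668 * 100
= 12.4569%

12.4569%


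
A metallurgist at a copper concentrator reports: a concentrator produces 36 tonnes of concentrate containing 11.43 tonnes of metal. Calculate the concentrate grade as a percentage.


Grade = (metal in concentrate / concentrate mass) * 100
= (11.43 / 36) * 100
= 0.3175 * 100
= 31.75%

31.75%


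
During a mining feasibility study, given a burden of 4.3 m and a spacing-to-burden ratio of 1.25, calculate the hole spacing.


Spacing = burden * ratio
= 4.3 * 1.25
= 5.375 m

5.375 m


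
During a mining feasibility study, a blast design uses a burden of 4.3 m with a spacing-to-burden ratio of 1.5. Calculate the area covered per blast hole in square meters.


First, find the spacing:
Spacing = burden * ratio = 4.3 * 1.5
= 6.45 m
Then, calculate the area:
Area = burden * spacing = 4.3 * 6.45
= 27.735 m^2

27.735 m^2


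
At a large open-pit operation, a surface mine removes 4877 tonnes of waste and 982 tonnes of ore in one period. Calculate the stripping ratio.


Stripping ratio = waste tonnage / ore tonnage
= 4877 / 982
= 4.9664

4.9664


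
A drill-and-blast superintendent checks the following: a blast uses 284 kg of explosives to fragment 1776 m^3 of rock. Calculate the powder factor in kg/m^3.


Powder factor = explosive mass / rock volume
= 284 / 1776
= 0.1599 kg/m^3

0.1599 kg/m^3


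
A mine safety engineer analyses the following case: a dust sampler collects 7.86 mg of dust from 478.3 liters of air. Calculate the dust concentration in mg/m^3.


16.4332 mg/m^3

Convert liters to m^3: 1 m^3 = 1000 L
Concentration = mass / volume * 1000
= 7.86 / 478.3 * 1000
= 0.01643320092 * 1000
= 16.4332 mg/m^3


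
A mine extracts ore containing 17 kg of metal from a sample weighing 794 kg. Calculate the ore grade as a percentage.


2.1411%

Ore grade = (metal mass / ore mass) * 100
= (17 / 794) * 100
= 0.02141057935 * 100
= 2.1411%


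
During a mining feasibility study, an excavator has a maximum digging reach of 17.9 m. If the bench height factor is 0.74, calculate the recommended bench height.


Bench height = reach * factor
= 17.9 * 0.74
= 13.246 m

13.246 m


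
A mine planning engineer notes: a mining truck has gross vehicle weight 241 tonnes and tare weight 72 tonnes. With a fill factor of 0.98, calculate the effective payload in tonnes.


165.62 tonnes

Maximum payload = gross - tare
= 241 - 72 = 169 tonnes
Effective payload = max payload * fill factor
= 169 * 0.98
= 165.62 tonnes


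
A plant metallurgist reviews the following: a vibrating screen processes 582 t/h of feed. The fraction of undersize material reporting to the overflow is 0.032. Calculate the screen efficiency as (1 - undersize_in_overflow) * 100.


Screen efficiency = (1 - fraction of undersize in overflow) * 100
= (1 - 0.032) * 100
= 0.968 * 100
= 96.8%

96.8%


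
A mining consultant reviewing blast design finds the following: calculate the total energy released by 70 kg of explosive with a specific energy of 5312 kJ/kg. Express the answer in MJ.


371.84 MJ

Energy = mass * specific_energy / 1000
= 70 * 5312 / 1000
= 371840 / 1000
= 371.84 MJ


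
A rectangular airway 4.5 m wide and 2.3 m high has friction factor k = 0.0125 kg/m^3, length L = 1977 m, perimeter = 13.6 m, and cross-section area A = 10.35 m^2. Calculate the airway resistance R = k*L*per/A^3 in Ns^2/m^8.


Compute the numerator:
k * L * per = 0.0125 * 1977 * 13.6
= 336.09
Compute the denominator:
A^3 = 10.35^3 = 1108.717875
Resistance:
R = 336.09 / 1108.717875
= 0.3031 Ns^2/m^8

0.3031 Ns^2/m^8


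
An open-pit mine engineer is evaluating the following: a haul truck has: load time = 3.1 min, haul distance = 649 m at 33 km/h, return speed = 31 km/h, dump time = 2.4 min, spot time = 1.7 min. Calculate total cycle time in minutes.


Convert haul speed to m/min: 33 * 1000/60 = 550 m/min
Haul time = 649 / 550 = 1.18 min
Convert return speed to m/min: 31 * 1000/60 = 516.6666667 m/min
Return time = 649 / 516.6666667 = 1.256129032 min
Total cycle time:
= 3.1 + 1.18 + 2.4 + 1.256129032 + 1.7
= 9.6361 min

9.6361 min


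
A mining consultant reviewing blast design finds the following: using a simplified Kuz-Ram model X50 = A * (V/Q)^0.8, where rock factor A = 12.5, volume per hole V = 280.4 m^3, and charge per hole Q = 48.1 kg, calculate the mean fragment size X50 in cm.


51.2173 cm

Compute V/Q:
V/Q = 280.4 / 48.1 = 5.82952183
Raise to the power 0.8:
(V/Q)^0.8 = 5.82952183^0.8 = 4.097380973
Multiply by A:
X50 = 12.5 * 4.097380973
= 51.2173 cm


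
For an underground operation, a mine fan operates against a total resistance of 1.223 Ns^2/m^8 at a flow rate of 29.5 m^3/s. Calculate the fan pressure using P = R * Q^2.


1064.3158 Pa

Compute Q^2:
Q^2 = 29.5^2 = 870.25
Compute pressure:
P = R * Q^2 = 1.223 * 870.25
= 1064.3158 Pa


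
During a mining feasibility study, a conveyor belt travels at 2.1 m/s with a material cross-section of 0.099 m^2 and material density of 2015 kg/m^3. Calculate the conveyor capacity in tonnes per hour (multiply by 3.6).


Volumetric flow = speed * area
= 2.1 * 0.099 = 0.2079 m^3/s
Mass flow = volumetric * density
= 0.2079 * 2015 = 418.9185 kg/s
Convert to t/h: multiply by 3.6
Capacity = 418.9185 * 3.6
= 1508.1066 t/h

1508.1066 t/h


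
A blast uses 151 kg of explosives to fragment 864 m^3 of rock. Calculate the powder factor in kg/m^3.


Powder factor = explosive mass / rock volume
= 151 / 864
= 0.1748 kg/m^3

0.1748 kg/m^3


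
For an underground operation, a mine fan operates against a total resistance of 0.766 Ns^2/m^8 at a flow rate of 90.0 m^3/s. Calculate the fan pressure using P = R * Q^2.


Compute Q^2:
Q^2 = 90.0^2 = 8100.0
Compute pressure:
P = R * Q^2 = 0.766 * 8100.0
= 6204.6 Pa

6204.6 Pa


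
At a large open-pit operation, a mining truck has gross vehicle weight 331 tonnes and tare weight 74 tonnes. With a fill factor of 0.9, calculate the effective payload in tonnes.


Maximum payload = gross - tare
= 331 - 74 = 257 tonnes
Effective payload = max payload * fill factor
= 257 * 0.9
= 231.3 tonnes

231.3 tonnes


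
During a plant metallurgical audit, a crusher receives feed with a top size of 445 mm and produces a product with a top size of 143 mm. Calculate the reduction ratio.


3.1119

Reduction ratio = feed size / product size
= 445 / 143
= 3.1119


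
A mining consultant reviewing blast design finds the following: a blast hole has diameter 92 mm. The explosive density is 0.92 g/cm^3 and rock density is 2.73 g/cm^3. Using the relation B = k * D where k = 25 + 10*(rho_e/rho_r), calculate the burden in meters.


2.61 m

First, compute k:
rho_e / rho_r = 0.92 / 2.73 = 0.336996337
k = 25 + 10 * 0.336996337 = 28.36996337
Then, compute burden:
B = k * D / 1000 = 28.36996337 * 92 / 1000
= 2610.03663 / 1000
= 2.61 m


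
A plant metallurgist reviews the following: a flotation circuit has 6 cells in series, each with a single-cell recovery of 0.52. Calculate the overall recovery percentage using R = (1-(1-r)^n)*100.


98.7769%

Complement of single-cell recovery:
1 - r = 1 - 0.52 = 0.48
Raise to power n:
(1 - r)^6 = 0.48^6 = 0.01223059046
Overall recovery:
R = (1 - 0.01223059046) * 100
= 98.7769%


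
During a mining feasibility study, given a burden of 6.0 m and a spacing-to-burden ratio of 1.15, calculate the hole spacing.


6.9 m

Spacing = burden * ratio
= 6.0 * 1.15
= 6.9 m


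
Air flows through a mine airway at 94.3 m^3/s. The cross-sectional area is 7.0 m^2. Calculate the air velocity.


13.4714 m/s

Velocity = flow rate / cross-sectional area
= 94.3 / 7.0
= 13.4714 m/s


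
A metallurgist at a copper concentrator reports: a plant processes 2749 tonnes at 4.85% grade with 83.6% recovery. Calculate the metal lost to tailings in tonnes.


Total metal in feed:
= 2749 * 4.85 / 100 = 133.3265 tonnes
Metal recovered:
= 133.3265 * 83.6 / 100 = 111.460954 tonnes
Metal lost to tailings:
= 133.3265 - 111.460954
= 21.8655 tonnes

21.8655 tonnes


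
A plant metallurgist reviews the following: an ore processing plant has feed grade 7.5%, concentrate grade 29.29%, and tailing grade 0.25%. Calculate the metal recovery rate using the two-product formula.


97.4989%

Using the two-product formula:
R = 100 * c * (f - t) / (f * (c - t))
Numerator = 100 * 29.29 * (7.5 - 0.25)
= 100 * 29.29 * 7.25
= 21235.25
Denominator = 7.5 * (29.29 - 0.25)
= 7.5 * 29.04
= 217.8
R = 21235.25 / 217.8
= 97.4989%


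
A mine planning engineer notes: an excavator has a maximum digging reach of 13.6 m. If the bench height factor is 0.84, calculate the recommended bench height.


Bench height = reach * factor
= 13.6 * 0.84
= 11.424 m

11.424 m


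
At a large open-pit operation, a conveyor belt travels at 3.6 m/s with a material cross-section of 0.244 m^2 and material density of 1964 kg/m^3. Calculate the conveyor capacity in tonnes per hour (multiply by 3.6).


6210.6394 t/h

Volumetric flow = speed * area
= 3.6 * 0.244 = 0.8784 m^3/s
Mass flow = volumetric * density
= 0.8784 * 1964 = 1725.1776 kg/s
Convert to t/h: multiply by 3.6
Capacity = 1725.1776 * 3.6
= 6210.6394 t/h


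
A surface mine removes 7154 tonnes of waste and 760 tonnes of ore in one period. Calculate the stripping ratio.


Stripping ratio = waste tonnage / ore tonnage
= 7154 / 760
= 9.4132

9.4132


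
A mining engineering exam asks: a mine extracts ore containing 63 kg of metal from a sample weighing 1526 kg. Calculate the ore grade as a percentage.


Ore grade = (metal mass / ore mass) * 100
= (63 / 1526) * 100
= 0.04128440367 * 100
= 4.1284%

4.1284%


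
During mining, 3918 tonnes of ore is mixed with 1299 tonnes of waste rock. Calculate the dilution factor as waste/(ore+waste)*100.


Total material = ore + waste
= 3918 + 1299 = 5217 tonnes
Dilution = waste / total * 100
= 1299 / 5217 * 100
= 0.2489936745 * 100
= 24.8994%

24.8994%


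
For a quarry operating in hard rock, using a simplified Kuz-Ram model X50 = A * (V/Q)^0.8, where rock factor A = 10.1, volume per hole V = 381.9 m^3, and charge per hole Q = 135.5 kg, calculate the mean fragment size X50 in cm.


23.1382 cm

Compute V/Q:
V/Q = 381.9 / 135.5 = 2.818450185
Raise to the power 0.8:
(V/Q)^0.8 = 2.818450185^0.8 = 2.290911385
Multiply by A:
X50 = 10.1 * 2.290911385
= 23.1382 cm


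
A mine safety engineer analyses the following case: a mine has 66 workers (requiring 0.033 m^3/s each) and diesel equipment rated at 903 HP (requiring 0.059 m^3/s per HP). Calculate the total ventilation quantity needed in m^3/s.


Airflow for workers:
Q_people = 66 * 0.033 = 2.178 m^3/s
Airflow for diesel equipment:
Q_diesel = 903 * 0.059 = 53.277 m^3/s
Total ventilation:
Q_total = 2.178 + 53.277
= 55.455 m^3/s

55.455 m^3/s


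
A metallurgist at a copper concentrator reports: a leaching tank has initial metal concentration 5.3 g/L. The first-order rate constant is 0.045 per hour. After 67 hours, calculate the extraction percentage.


95.0954%

Compute the exponent:
-k * t = -0.045 * 67 = -3.015
Remaining concentration:
C = 5.3 * exp(-3.015)
= 5.3 * 0.04904583549
= 0.2599429281 g/L
Extracted = 5.3 - 0.2599429281 = 5.040057072 g/L
Extraction % = 5.040057072 / 5.3 * 100
= 95.0954%


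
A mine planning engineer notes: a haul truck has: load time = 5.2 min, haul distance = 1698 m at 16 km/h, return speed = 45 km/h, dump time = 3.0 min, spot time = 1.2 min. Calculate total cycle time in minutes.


Convert haul speed to m/min: 16 * 1000/60 = 266.6666667 m/min
Haul time = 1698 / 266.6666667 = 6.3675 min
Convert return speed to m/min: 45 * 1000/60 = 750 m/min
Return time = 1698 / 750 = 2.264 min
Total cycle time:
= 5.2 + 6.3675 + 3.0 + 2.264 + 1.2
= 18.0315 min

18.0315 min


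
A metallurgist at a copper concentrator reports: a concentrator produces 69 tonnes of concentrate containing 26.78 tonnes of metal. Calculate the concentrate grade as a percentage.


38.8116%

Grade = (metal in concentrate / concentrate mass) * 100
= (26.78 / 69) * 100
= 0.388115942 * 100
= 38.8116%


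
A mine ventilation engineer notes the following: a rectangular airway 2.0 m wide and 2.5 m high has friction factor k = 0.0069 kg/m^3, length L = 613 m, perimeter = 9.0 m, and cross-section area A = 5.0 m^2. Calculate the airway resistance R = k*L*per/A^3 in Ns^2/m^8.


Compute the numerator:
k * L * per = 0.0069 * 613 * 9.0
= 38.0673
Compute the denominator:
A^3 = 5.0^3 = 125
Resistance:
R = 38.0673 / 125
= 0.3045 Ns^2/m^8

0.3045 Ns^2/m^8


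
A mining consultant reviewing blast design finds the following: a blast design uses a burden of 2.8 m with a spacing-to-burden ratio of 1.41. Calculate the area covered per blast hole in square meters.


First, find the spacing:
Spacing = burden * ratio = 2.8 * 1.41
= 3.948 m
Then, calculate the area:
Area = burden * spacing = 2.8 * 3.948
= 11.0544 m^2

11.0544 m^2


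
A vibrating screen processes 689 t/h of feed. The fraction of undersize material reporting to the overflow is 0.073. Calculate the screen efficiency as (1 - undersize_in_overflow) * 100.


Screen efficiency = (1 - fraction of undersize in overflow) * 100
= (1 - 0.073) * 100
= 0.927 * 100
= 92.7%

92.7%


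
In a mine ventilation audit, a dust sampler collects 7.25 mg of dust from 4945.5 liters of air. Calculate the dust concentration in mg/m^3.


1.466 mg/m^3

Convert liters to m^3: 1 m^3 = 1000 L
Concentration = mass / volume * 1000
= 7.25 / 4945.5 * 1000
= 0.001465979173 * 1000
= 1.466 mg/m^3


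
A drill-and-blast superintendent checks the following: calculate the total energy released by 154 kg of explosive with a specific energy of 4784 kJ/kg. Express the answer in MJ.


736.736 MJ

Energy = mass * specific_energy / 1000
= 154 * 4784 / 1000
= 736736 / 1000
= 736.736 MJ


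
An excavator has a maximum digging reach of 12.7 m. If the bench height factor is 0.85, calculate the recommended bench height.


Bench height = reach * factor
= 12.7 * 0.85
= 10.795 m

10.795 m


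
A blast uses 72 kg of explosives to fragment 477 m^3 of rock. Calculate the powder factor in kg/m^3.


Powder factor = explosive mass / rock volume
= 72 / 477
= 0.1509 kg/m^3

0.1509 kg/m^3


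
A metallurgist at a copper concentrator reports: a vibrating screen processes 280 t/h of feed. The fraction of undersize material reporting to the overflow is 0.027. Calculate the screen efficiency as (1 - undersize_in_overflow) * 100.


Screen efficiency = (1 - fraction of undersize in overflow) * 100
= (1 - 0.027) * 100
= 0.973 * 100
= 97.3%

97.3%


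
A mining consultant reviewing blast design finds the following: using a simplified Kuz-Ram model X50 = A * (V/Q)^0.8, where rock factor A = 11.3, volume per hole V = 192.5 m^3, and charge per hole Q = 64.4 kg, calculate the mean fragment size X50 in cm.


Compute V/Q:
V/Q = 192.5 / 64.4 = 2.989130435
Raise to the power 0.8:
(V/Q)^0.8 = 2.989130435^0.8 = 2.401241791
Multiply by A:
X50 = 11.3 * 2.401241791
= 27.134 cm

27.134 cm


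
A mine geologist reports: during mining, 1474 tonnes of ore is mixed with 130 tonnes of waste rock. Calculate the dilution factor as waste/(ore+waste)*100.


Total material = ore + waste
= 1474 + 130 = 1604 tonnes
Dilution = waste / total * 100
= 130 / 1604 * 100
= 0.08104738155 * 100
= 8.1047%

8.1047%


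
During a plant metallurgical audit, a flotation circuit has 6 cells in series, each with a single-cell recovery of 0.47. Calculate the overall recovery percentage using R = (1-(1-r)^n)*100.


Complement of single-cell recovery:
1 - r = 1 - 0.47 = 0.53
Raise to power n:
(1 - r)^6 = 0.53^6 = 0.02216436113
Overall recovery:
R = (1 - 0.02216436113) * 100
= 97.7836%

97.7836%


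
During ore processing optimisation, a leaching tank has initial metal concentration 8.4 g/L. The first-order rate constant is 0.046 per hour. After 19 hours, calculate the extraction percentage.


58.2721%

Compute the exponent:
-k * t = -0.046 * 19 = -0.874
Remaining concentration:
C = 8.4 * exp(-0.874)
= 8.4 * 0.4172790902
= 3.505144358 g/L
Extracted = 8.4 - 3.505144358 = 4.894855642 g/L
Extraction % = 4.894855642 / 8.4 * 100
= 58.2721%


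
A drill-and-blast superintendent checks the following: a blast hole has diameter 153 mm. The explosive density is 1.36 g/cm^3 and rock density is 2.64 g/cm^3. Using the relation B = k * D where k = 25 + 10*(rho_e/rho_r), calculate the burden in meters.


4.6132 m

First, compute k:
rho_e / rho_r = 1.36 / 2.64 = 0.5151515152
k = 25 + 10 * 0.5151515152 = 30.15151515
Then, compute burden:
B = k * D / 1000 = 30.15151515 * 153 / 1000
= 4613.181818 / 1000
= 4.6132 m


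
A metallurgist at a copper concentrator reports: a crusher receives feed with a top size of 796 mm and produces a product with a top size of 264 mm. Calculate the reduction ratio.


Reduction ratio = feed size / product size
= 796 / 264
= 3.0152

3.0152


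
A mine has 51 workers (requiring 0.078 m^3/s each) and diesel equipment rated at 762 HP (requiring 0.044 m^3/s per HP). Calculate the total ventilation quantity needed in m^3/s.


Airflow for workers:
Q_people = 51 * 0.078 = 3.978 m^3/s
Airflow for diesel equipment:
Q_diesel = 762 * 0.044 = 33.528 m^3/s
Total ventilation:
Q_total = 3.978 + 33.528
= 37.506 m^3/s

37.506 m^3/s


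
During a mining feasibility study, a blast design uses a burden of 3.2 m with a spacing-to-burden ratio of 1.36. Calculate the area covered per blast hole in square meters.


13.9264 m^2

First, find the spacing:
Spacing = burden * ratio = 3.2 * 1.36
= 4.352 m
Then, calculate the area:
Area = burden * spacing = 3.2 * 4.352
= 13.9264 m^2


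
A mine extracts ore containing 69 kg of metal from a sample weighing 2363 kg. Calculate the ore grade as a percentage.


Ore grade = (metal mass / ore mass) * 100
= (69 / 2363) * 100
= 0.02920016928 * 100
= 2.92%

2.92%


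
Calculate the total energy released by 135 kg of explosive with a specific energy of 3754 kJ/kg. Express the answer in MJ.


Energy = mass * specific_energy / 1000
= 135 * 3754 / 1000
= 506790 / 1000
= 506.79 MJ

506.79 MJ


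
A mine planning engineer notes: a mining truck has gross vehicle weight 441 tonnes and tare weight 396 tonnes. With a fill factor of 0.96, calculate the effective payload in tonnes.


43.2 tonnes

Maximum payload = gross - tare
= 441 - 396 = 45 tonnes
Effective payload = max payload * fill factor
= 45 * 0.96
= 43.2 tonnes


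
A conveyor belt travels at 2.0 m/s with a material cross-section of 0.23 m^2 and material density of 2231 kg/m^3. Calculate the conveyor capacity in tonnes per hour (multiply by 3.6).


3694.536 t/h

Volumetric flow = speed * area
= 2.0 * 0.23 = 0.46 m^3/s
Mass flow = volumetric * density
= 0.46 * 2231 = 1026.26 kg/s
Convert to t/h: multiply by 3.6
Capacity = 1026.26 * 3.6
= 3694.536 t/h


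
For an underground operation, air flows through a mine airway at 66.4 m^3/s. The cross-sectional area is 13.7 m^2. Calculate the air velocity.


4.8467 m/s

Velocity = flow rate / cross-sectional area
= 66.4 / 13.7
= 4.8467 m/s


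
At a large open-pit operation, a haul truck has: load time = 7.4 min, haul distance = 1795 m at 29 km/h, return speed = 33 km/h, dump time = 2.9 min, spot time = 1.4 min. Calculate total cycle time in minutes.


Convert haul speed to m/min: 29 * 1000/60 = 483.3333333 m/min
Haul time = 1795 / 483.3333333 = 3.713793103 min
Convert return speed to m/min: 33 * 1000/60 = 550 m/min
Return time = 1795 / 550 = 3.263636364 min
Total cycle time:
= 7.4 + 3.713793103 + 2.9 + 3.263636364 + 1.4
= 18.6774 min

18.6774 min


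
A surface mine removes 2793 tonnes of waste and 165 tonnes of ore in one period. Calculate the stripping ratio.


Stripping ratio = waste tonnage / ore tonnage
= 2793 / 165
= 16.9273

16.9273


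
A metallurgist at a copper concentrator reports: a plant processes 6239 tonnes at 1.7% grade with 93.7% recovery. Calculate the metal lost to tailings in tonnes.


6.682 tonnes

Total metal in feed:
= 6239 * 1.7 / 100 = 106.063 tonnes
Metal recovered:
= 106.063 * 93.7 / 100 = 99.381031 tonnes
Metal lost to tailings:
= 106.063 - 99.381031
= 6.682 tonnes


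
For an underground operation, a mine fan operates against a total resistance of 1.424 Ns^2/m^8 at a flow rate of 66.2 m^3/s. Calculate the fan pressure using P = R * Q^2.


6240.5946 Pa

Compute Q^2:
Q^2 = 66.2^2 = 4382.44
Compute pressure:
P = R * Q^2 = 1.424 * 4382.44
= 6240.5946 Pa


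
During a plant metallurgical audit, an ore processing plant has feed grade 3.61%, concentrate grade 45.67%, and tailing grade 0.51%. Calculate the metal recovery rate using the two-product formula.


86.8424%

Using the two-product formula:
R = 100 * c * (f - t) / (f * (c - t))
Numerator = 100 * 45.67 * (3.61 - 0.51)
= 100 * 45.67 * 3.1
= 14157.7
Denominator = 3.61 * (45.67 - 0.51)
= 3.61 * 45.16
= 163.0276
R = 14157.7 / 163.0276
= 86.8424%


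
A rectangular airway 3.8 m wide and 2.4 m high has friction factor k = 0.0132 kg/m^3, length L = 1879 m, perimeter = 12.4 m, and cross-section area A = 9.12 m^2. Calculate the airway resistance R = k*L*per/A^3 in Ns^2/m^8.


0.4055 Ns^2/m^8

Compute the numerator:
k * L * per = 0.0132 * 1879 * 12.4
= 307.55472
Compute the denominator:
A^3 = 9.12^3 = 758.550528
Resistance:
R = 307.55472 / 758.550528
= 0.4055 Ns^2/m^8


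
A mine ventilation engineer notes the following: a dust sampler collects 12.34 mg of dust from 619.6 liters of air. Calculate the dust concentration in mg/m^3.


19.9161 mg/m^3

Convert liters to m^3: 1 m^3 = 1000 L
Concentration = mass / volume * 1000
= 12.34 / 619.6 * 1000
= 0.01991607489 * 1000
= 19.9161 mg/m^3


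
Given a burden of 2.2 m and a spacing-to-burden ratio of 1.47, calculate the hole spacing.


Spacing = burden * ratio
= 2.2 * 1.47
= 3.234 m

3.234 m


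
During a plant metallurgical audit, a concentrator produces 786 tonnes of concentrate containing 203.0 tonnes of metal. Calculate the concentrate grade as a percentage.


25.827%

Grade = (metal in concentrate / concentrate mass) * 100
= (203.0 / 786) * 100
= 0.2582697201 * 100
= 25.827%


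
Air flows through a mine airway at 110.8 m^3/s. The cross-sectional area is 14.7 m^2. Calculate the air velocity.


7.5374 m/s

Velocity = flow rate / cross-sectional area
= 110.8 / 14.7
= 7.5374 m/s


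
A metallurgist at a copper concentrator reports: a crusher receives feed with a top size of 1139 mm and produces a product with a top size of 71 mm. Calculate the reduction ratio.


Reduction ratio = feed size / product size
= 1139 / 71
= 16.0423

16.0423


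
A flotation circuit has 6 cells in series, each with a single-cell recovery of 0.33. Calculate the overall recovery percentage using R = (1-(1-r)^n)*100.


90.9542%

Complement of single-cell recovery:
1 - r = 1 - 0.33 = 0.67
Raise to power n:
(1 - r)^6 = 0.67^6 = 0.09045838217
Overall recovery:
R = (1 - 0.09045838217) * 100
= 90.9542%


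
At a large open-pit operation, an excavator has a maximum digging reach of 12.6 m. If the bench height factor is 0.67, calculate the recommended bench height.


8.442 m

Bench height = reach * factor
= 12.6 * 0.67
= 8.442 m


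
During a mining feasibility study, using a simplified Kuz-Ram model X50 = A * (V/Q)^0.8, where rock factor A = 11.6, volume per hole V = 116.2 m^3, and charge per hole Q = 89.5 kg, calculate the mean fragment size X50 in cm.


14.2944 cm

Compute V/Q:
V/Q = 116.2 / 89.5 = 1.298324022
Raise to the power 0.8:
(V/Q)^0.8 = 1.298324022^0.8 = 1.232271699
Multiply by A:
X50 = 11.6 * 1.232271699
= 14.2944 cm


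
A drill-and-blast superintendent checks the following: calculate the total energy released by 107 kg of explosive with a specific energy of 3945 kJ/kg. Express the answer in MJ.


Energy = mass * specific_energy / 1000
= 107 * 3945 / 1000
= 422115 / 1000
= 422.115 MJ

422.115 MJ


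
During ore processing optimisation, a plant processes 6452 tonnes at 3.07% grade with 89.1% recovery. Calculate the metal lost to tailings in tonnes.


21.5903 tonnes

Total metal in feed:
= 6452 * 3.07 / 100 = 198.0764 tonnes
Metal recovered:
= 198.0764 * 89.1 / 100 = 176.4860724 tonnes
Metal lost to tailings:
= 198.0764 - 176.4860724
= 21.5903 tonnes


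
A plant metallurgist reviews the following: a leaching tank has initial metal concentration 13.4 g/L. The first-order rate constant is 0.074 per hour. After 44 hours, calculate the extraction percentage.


Compute the exponent:
-k * t = -0.074 * 44 = -3.256
Remaining concentration:
C = 13.4 * exp(-3.256)
= 13.4 * 0.03854225913
= 0.5164662723 g/L
Extracted = 13.4 - 0.5164662723 = 12.88353373 g/L
Extraction % = 12.88353373 / 13.4 * 100
= 96.1458%

96.1458%


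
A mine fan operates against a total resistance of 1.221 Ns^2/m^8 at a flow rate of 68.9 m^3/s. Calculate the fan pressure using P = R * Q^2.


5796.3434 Pa

Compute Q^2:
Q^2 = 68.9^2 = 4747.21
Compute pressure:
P = R * Q^2 = 1.221 * 4747.21
= 5796.3434 Pa


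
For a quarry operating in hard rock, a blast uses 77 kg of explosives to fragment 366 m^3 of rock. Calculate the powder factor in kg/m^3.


Powder factor = explosive mass / rock volume
= 77 / 366
= 0.2104 kg/m^3

0.2104 kg/m^3


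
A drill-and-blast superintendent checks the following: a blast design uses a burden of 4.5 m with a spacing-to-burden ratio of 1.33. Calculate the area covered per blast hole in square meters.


26.9325 m^2

First, find the spacing:
Spacing = burden * ratio = 4.5 * 1.33
= 5.985 m
Then, calculate the area:
Area = burden * spacing = 4.5 * 5.985
= 26.9325 m^2


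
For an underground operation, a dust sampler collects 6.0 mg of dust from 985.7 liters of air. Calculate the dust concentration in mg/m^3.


6.087 mg/m^3

Convert liters to m^3: 1 m^3 = 1000 L
Concentration = mass / volume * 1000
= 6.0 / 985.7 * 1000
= 0.00608704474 * 1000
= 6.087 mg/m^3


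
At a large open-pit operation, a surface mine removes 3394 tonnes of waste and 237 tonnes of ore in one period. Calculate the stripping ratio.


Stripping ratio = waste tonnage / ore tonnage
= 3394 / 237
= 14.3207

14.3207


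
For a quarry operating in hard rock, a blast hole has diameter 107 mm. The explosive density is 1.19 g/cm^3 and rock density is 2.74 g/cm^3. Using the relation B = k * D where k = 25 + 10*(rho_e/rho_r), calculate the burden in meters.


First, compute k:
rho_e / rho_r = 1.19 / 2.74 = 0.4343065693
k = 25 + 10 * 0.4343065693 = 29.34306569
Then, compute burden:
B = k * D / 1000 = 29.34306569 * 107 / 1000
= 3139.708029 / 1000
= 3.1397 m

3.1397 m


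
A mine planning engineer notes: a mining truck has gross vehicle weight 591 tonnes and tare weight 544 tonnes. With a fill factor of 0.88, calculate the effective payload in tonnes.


41.36 tonnes

Maximum payload = gross - tare
= 591 - 544 = 47 tonnes
Effective payload = max payload * fill factor
= 47 * 0.88
= 41.36 tonnes


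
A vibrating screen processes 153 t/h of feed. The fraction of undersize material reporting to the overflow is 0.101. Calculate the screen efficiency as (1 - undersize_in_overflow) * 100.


Screen efficiency = (1 - fraction of undersize in overflow) * 100
= (1 - 0.101) * 100
= 0.899 * 100
= 89.9%

89.9%


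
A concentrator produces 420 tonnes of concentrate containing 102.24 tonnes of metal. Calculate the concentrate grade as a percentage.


Grade = (metal in concentrate / concentrate mass) * 100
= (102.24 / 420) * 100
= 0.2434285714 * 100
= 24.3429%

24.3429%


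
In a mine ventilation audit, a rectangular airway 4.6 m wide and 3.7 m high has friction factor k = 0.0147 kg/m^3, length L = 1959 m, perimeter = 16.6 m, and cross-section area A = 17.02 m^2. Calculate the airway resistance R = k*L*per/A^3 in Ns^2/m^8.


0.097 Ns^2/m^8

Compute the numerator:
k * L * per = 0.0147 * 1959 * 16.6
= 478.03518
Compute the denominator:
A^3 = 17.02^3 = 4930.360408
Resistance:
R = 478.03518 / 4930.360408
= 0.097 Ns^2/m^8


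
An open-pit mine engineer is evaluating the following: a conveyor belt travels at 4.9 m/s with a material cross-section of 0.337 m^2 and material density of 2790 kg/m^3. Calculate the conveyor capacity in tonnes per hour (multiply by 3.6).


Volumetric flow = speed * area
= 4.9 * 0.337 = 1.6513 m^3/s
Mass flow = volumetric * density
= 1.6513 * 2790 = 4607.127 kg/s
Convert to t/h: multiply by 3.6
Capacity = 4607.127 * 3.6
= 16585.6572 t/h

16585.6572 t/h


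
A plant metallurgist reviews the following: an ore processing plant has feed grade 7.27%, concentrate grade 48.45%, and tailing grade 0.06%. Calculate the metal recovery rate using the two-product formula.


99.2977%

Using the two-product formula:
R = 100 * c * (f - t) / (f * (c - t))
Numerator = 100 * 48.45 * (7.27 - 0.06)
= 100 * 48.45 * 7.21
= 34932.45
Denominator = 7.27 * (48.45 - 0.06)
= 7.27 * 48.39
= 351.7953
R = 34932.45 / 351.7953
= 99.2977%


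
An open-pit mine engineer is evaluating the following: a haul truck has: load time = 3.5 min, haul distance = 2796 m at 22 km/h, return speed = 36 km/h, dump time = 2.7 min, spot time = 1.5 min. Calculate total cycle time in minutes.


Convert haul speed to m/min: 22 * 1000/60 = 366.6666667 m/min
Haul time = 2796 / 366.6666667 = 7.625454545 min
Convert return speed to m/min: 36 * 1000/60 = 600 m/min
Return time = 2796 / 600 = 4.66 min
Total cycle time:
= 3.5 + 7.625454545 + 2.7 + 4.66 + 1.5
= 19.9855 min

19.9855 min


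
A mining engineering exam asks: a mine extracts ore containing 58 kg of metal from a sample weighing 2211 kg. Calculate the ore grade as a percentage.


2.6232%

Ore grade = (metal mass / ore mass) * 100
= (58 / 2211) * 100
= 0.02623247399 * 100
= 2.6232%


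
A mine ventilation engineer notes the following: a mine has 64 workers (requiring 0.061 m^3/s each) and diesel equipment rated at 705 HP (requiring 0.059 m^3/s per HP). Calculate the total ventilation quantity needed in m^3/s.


45.499 m^3/s

Airflow for workers:
Q_people = 64 * 0.061 = 3.904 m^3/s
Airflow for diesel equipment:
Q_diesel = 705 * 0.059 = 41.595 m^3/s
Total ventilation:
Q_total = 3.904 + 41.595
= 45.499 m^3/s


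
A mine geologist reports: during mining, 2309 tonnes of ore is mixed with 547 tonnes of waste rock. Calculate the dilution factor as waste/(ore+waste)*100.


19.1527%

Total material = ore + waste
= 2309 + 547 = 2856 tonnes
Dilution = waste / total * 100
= 547 / 2856 * 100
= 0.1915266106 * 100
= 19.1527%


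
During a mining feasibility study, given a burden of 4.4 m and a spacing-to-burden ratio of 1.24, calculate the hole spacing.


Spacing = burden * ratio
= 4.4 * 1.24
= 5.456 m

5.456 m


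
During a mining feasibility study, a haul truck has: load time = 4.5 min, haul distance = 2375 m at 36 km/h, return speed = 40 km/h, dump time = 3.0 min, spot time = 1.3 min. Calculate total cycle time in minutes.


16.3208 min

Convert haul speed to m/min: 36 * 1000/60 = 600 m/min
Haul time = 2375 / 600 = 3.958333333 min
Convert return speed to m/min: 40 * 1000/60 = 666.6666667 m/min
Return time = 2375 / 666.6666667 = 3.5625 min
Total cycle time:
= 4.5 + 3.958333333 + 3.0 + 3.5625 + 1.3
= 16.3208 min


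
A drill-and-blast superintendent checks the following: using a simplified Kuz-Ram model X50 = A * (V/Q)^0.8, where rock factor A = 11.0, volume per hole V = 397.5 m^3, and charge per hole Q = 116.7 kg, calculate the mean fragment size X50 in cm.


29.3228 cm

Compute V/Q:
V/Q = 397.5 / 116.7 = 3.406169666
Raise to the power 0.8:
(V/Q)^0.8 = 3.406169666^0.8 = 2.665710739
Multiply by A:
X50 = 11.0 * 2.665710739
= 29.3228 cm


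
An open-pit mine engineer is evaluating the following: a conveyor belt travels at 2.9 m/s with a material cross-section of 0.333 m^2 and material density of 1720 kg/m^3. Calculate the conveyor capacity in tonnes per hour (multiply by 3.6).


Volumetric flow = speed * area
= 2.9 * 0.333 = 0.9657 m^3/s
Mass flow = volumetric * density
= 0.9657 * 1720 = 1661.004 kg/s
Convert to t/h: multiply by 3.6
Capacity = 1661.004 * 3.6
= 5979.6144 t/h

5979.6144 t/h


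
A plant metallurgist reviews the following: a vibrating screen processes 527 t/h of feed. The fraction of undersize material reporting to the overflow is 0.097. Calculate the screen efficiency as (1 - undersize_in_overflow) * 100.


90.3%

Screen efficiency = (1 - fraction of undersize in overflow) * 100
= (1 - 0.097) * 100
= 0.903 * 100
= 90.3%


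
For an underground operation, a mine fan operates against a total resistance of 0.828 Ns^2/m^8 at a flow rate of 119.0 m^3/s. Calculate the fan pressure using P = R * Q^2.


Compute Q^2:
Q^2 = 119.0^2 = 14161.0
Compute pressure:
P = R * Q^2 = 0.828 * 14161.0
= 11725.308 Pa

11725.308 Pa


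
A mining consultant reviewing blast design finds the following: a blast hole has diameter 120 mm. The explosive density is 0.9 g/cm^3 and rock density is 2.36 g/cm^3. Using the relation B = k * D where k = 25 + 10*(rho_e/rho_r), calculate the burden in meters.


3.4576 m

First, compute k:
rho_e / rho_r = 0.9 / 2.36 = 0.3813559322
k = 25 + 10 * 0.3813559322 = 28.81355932
Then, compute burden:
B = k * D / 1000 = 28.81355932 * 120 / 1000
= 3457.627119 / 1000
= 3.4576 m


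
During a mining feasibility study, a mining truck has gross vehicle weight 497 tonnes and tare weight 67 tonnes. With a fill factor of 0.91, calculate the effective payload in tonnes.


391.3 tonnes

Maximum payload = gross - tare
= 497 - 67 = 430 tonnes
Effective payload = max payload * fill factor
= 430 * 0.91
= 391.3 tonnes


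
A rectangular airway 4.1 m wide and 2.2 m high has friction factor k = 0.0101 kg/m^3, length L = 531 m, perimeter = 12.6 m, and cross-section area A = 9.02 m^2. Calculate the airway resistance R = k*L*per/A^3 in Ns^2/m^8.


0.0921 Ns^2/m^8

Compute the numerator:
k * L * per = 0.0101 * 531 * 12.6
= 67.57506
Compute the denominator:
A^3 = 9.02^3 = 733.870808
Resistance:
R = 67.57506 / 733.870808
= 0.0921 Ns^2/m^8


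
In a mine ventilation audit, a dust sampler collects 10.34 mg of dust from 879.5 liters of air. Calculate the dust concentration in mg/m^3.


Convert liters to m^3: 1 m^3 = 1000 L
Concentration = mass / volume * 1000
= 10.34 / 879.5 * 1000
= 0.01175667993 * 1000
= 11.7567 mg/m^3

11.7567 mg/m^3


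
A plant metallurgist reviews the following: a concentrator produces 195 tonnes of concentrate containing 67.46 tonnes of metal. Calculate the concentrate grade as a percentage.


34.5949%

Grade = (metal in concentrate / concentrate mass) * 100
= (67.46 / 195) * 100
= 0.3459487179 * 100
= 34.5949%


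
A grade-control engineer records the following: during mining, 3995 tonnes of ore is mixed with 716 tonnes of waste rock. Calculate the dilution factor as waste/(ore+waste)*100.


15.1985%

Total material = ore + waste
= 3995 + 716 = 4711 tonnes
Dilution = waste / total * 100
= 716 / 4711 * 100
= 0.1519847166 * 100
= 15.1985%
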